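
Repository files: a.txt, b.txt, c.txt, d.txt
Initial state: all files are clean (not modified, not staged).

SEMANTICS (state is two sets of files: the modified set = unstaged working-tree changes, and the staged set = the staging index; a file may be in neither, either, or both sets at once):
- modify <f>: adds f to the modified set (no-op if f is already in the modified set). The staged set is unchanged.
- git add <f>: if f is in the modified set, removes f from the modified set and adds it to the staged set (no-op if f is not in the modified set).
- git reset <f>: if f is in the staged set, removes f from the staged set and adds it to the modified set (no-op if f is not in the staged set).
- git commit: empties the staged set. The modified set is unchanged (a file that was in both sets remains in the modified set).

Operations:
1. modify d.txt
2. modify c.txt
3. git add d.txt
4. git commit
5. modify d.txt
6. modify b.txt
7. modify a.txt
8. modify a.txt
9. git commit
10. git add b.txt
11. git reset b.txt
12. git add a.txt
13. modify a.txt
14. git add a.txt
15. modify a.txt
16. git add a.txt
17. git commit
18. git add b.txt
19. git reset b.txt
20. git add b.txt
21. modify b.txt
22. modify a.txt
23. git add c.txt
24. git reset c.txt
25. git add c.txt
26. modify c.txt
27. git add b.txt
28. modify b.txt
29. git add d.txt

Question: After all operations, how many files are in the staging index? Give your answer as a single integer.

After op 1 (modify d.txt): modified={d.txt} staged={none}
After op 2 (modify c.txt): modified={c.txt, d.txt} staged={none}
After op 3 (git add d.txt): modified={c.txt} staged={d.txt}
After op 4 (git commit): modified={c.txt} staged={none}
After op 5 (modify d.txt): modified={c.txt, d.txt} staged={none}
After op 6 (modify b.txt): modified={b.txt, c.txt, d.txt} staged={none}
After op 7 (modify a.txt): modified={a.txt, b.txt, c.txt, d.txt} staged={none}
After op 8 (modify a.txt): modified={a.txt, b.txt, c.txt, d.txt} staged={none}
After op 9 (git commit): modified={a.txt, b.txt, c.txt, d.txt} staged={none}
After op 10 (git add b.txt): modified={a.txt, c.txt, d.txt} staged={b.txt}
After op 11 (git reset b.txt): modified={a.txt, b.txt, c.txt, d.txt} staged={none}
After op 12 (git add a.txt): modified={b.txt, c.txt, d.txt} staged={a.txt}
After op 13 (modify a.txt): modified={a.txt, b.txt, c.txt, d.txt} staged={a.txt}
After op 14 (git add a.txt): modified={b.txt, c.txt, d.txt} staged={a.txt}
After op 15 (modify a.txt): modified={a.txt, b.txt, c.txt, d.txt} staged={a.txt}
After op 16 (git add a.txt): modified={b.txt, c.txt, d.txt} staged={a.txt}
After op 17 (git commit): modified={b.txt, c.txt, d.txt} staged={none}
After op 18 (git add b.txt): modified={c.txt, d.txt} staged={b.txt}
After op 19 (git reset b.txt): modified={b.txt, c.txt, d.txt} staged={none}
After op 20 (git add b.txt): modified={c.txt, d.txt} staged={b.txt}
After op 21 (modify b.txt): modified={b.txt, c.txt, d.txt} staged={b.txt}
After op 22 (modify a.txt): modified={a.txt, b.txt, c.txt, d.txt} staged={b.txt}
After op 23 (git add c.txt): modified={a.txt, b.txt, d.txt} staged={b.txt, c.txt}
After op 24 (git reset c.txt): modified={a.txt, b.txt, c.txt, d.txt} staged={b.txt}
After op 25 (git add c.txt): modified={a.txt, b.txt, d.txt} staged={b.txt, c.txt}
After op 26 (modify c.txt): modified={a.txt, b.txt, c.txt, d.txt} staged={b.txt, c.txt}
After op 27 (git add b.txt): modified={a.txt, c.txt, d.txt} staged={b.txt, c.txt}
After op 28 (modify b.txt): modified={a.txt, b.txt, c.txt, d.txt} staged={b.txt, c.txt}
After op 29 (git add d.txt): modified={a.txt, b.txt, c.txt} staged={b.txt, c.txt, d.txt}
Final staged set: {b.txt, c.txt, d.txt} -> count=3

Answer: 3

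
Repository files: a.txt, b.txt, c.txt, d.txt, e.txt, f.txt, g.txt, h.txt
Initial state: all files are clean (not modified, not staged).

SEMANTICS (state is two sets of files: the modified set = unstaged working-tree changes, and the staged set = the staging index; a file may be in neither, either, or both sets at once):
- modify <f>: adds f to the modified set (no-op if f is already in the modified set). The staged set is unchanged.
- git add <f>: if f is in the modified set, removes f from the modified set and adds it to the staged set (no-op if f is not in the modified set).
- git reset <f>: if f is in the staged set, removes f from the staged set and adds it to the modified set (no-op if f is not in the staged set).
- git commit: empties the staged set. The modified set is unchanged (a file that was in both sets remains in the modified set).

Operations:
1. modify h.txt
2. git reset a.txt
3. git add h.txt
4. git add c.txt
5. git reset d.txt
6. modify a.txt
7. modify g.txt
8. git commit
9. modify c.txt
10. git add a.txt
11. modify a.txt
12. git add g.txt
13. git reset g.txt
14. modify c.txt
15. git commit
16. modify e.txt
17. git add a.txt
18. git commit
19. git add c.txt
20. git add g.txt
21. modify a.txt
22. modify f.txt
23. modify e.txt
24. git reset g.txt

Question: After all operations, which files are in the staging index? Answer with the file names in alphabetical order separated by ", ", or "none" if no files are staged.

Answer: c.txt

Derivation:
After op 1 (modify h.txt): modified={h.txt} staged={none}
After op 2 (git reset a.txt): modified={h.txt} staged={none}
After op 3 (git add h.txt): modified={none} staged={h.txt}
After op 4 (git add c.txt): modified={none} staged={h.txt}
After op 5 (git reset d.txt): modified={none} staged={h.txt}
After op 6 (modify a.txt): modified={a.txt} staged={h.txt}
After op 7 (modify g.txt): modified={a.txt, g.txt} staged={h.txt}
After op 8 (git commit): modified={a.txt, g.txt} staged={none}
After op 9 (modify c.txt): modified={a.txt, c.txt, g.txt} staged={none}
After op 10 (git add a.txt): modified={c.txt, g.txt} staged={a.txt}
After op 11 (modify a.txt): modified={a.txt, c.txt, g.txt} staged={a.txt}
After op 12 (git add g.txt): modified={a.txt, c.txt} staged={a.txt, g.txt}
After op 13 (git reset g.txt): modified={a.txt, c.txt, g.txt} staged={a.txt}
After op 14 (modify c.txt): modified={a.txt, c.txt, g.txt} staged={a.txt}
After op 15 (git commit): modified={a.txt, c.txt, g.txt} staged={none}
After op 16 (modify e.txt): modified={a.txt, c.txt, e.txt, g.txt} staged={none}
After op 17 (git add a.txt): modified={c.txt, e.txt, g.txt} staged={a.txt}
After op 18 (git commit): modified={c.txt, e.txt, g.txt} staged={none}
After op 19 (git add c.txt): modified={e.txt, g.txt} staged={c.txt}
After op 20 (git add g.txt): modified={e.txt} staged={c.txt, g.txt}
After op 21 (modify a.txt): modified={a.txt, e.txt} staged={c.txt, g.txt}
After op 22 (modify f.txt): modified={a.txt, e.txt, f.txt} staged={c.txt, g.txt}
After op 23 (modify e.txt): modified={a.txt, e.txt, f.txt} staged={c.txt, g.txt}
After op 24 (git reset g.txt): modified={a.txt, e.txt, f.txt, g.txt} staged={c.txt}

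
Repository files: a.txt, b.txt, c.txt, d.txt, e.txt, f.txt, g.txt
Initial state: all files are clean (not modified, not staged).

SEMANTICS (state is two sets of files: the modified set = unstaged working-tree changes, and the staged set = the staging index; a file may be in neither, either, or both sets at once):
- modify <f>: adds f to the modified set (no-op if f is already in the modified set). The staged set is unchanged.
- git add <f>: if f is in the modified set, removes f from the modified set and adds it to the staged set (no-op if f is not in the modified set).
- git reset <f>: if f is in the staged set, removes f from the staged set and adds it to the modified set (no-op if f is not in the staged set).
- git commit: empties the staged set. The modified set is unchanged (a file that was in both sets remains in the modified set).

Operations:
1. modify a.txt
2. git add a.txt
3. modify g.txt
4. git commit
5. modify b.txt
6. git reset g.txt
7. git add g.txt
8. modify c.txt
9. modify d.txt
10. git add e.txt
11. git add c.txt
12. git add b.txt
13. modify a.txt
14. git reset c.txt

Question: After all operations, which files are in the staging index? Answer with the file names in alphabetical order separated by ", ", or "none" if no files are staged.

After op 1 (modify a.txt): modified={a.txt} staged={none}
After op 2 (git add a.txt): modified={none} staged={a.txt}
After op 3 (modify g.txt): modified={g.txt} staged={a.txt}
After op 4 (git commit): modified={g.txt} staged={none}
After op 5 (modify b.txt): modified={b.txt, g.txt} staged={none}
After op 6 (git reset g.txt): modified={b.txt, g.txt} staged={none}
After op 7 (git add g.txt): modified={b.txt} staged={g.txt}
After op 8 (modify c.txt): modified={b.txt, c.txt} staged={g.txt}
After op 9 (modify d.txt): modified={b.txt, c.txt, d.txt} staged={g.txt}
After op 10 (git add e.txt): modified={b.txt, c.txt, d.txt} staged={g.txt}
After op 11 (git add c.txt): modified={b.txt, d.txt} staged={c.txt, g.txt}
After op 12 (git add b.txt): modified={d.txt} staged={b.txt, c.txt, g.txt}
After op 13 (modify a.txt): modified={a.txt, d.txt} staged={b.txt, c.txt, g.txt}
After op 14 (git reset c.txt): modified={a.txt, c.txt, d.txt} staged={b.txt, g.txt}

Answer: b.txt, g.txt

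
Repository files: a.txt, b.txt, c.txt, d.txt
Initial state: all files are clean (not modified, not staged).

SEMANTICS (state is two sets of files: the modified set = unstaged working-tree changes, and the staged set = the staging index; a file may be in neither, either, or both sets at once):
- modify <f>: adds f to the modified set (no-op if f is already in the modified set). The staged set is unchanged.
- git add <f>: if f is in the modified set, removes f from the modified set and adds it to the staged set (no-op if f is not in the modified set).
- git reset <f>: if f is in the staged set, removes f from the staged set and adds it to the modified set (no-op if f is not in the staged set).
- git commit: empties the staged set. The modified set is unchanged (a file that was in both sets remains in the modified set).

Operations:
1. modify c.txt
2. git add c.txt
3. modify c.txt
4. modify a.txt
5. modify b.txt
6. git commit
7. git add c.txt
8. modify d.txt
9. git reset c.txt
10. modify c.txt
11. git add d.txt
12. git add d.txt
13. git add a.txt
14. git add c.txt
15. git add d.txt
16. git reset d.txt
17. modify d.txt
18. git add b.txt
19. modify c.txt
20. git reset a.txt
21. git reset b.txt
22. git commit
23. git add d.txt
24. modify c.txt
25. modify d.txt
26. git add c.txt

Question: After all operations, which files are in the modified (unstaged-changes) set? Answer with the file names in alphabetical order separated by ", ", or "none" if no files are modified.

Answer: a.txt, b.txt, d.txt

Derivation:
After op 1 (modify c.txt): modified={c.txt} staged={none}
After op 2 (git add c.txt): modified={none} staged={c.txt}
After op 3 (modify c.txt): modified={c.txt} staged={c.txt}
After op 4 (modify a.txt): modified={a.txt, c.txt} staged={c.txt}
After op 5 (modify b.txt): modified={a.txt, b.txt, c.txt} staged={c.txt}
After op 6 (git commit): modified={a.txt, b.txt, c.txt} staged={none}
After op 7 (git add c.txt): modified={a.txt, b.txt} staged={c.txt}
After op 8 (modify d.txt): modified={a.txt, b.txt, d.txt} staged={c.txt}
After op 9 (git reset c.txt): modified={a.txt, b.txt, c.txt, d.txt} staged={none}
After op 10 (modify c.txt): modified={a.txt, b.txt, c.txt, d.txt} staged={none}
After op 11 (git add d.txt): modified={a.txt, b.txt, c.txt} staged={d.txt}
After op 12 (git add d.txt): modified={a.txt, b.txt, c.txt} staged={d.txt}
After op 13 (git add a.txt): modified={b.txt, c.txt} staged={a.txt, d.txt}
After op 14 (git add c.txt): modified={b.txt} staged={a.txt, c.txt, d.txt}
After op 15 (git add d.txt): modified={b.txt} staged={a.txt, c.txt, d.txt}
After op 16 (git reset d.txt): modified={b.txt, d.txt} staged={a.txt, c.txt}
After op 17 (modify d.txt): modified={b.txt, d.txt} staged={a.txt, c.txt}
After op 18 (git add b.txt): modified={d.txt} staged={a.txt, b.txt, c.txt}
After op 19 (modify c.txt): modified={c.txt, d.txt} staged={a.txt, b.txt, c.txt}
After op 20 (git reset a.txt): modified={a.txt, c.txt, d.txt} staged={b.txt, c.txt}
After op 21 (git reset b.txt): modified={a.txt, b.txt, c.txt, d.txt} staged={c.txt}
After op 22 (git commit): modified={a.txt, b.txt, c.txt, d.txt} staged={none}
After op 23 (git add d.txt): modified={a.txt, b.txt, c.txt} staged={d.txt}
After op 24 (modify c.txt): modified={a.txt, b.txt, c.txt} staged={d.txt}
After op 25 (modify d.txt): modified={a.txt, b.txt, c.txt, d.txt} staged={d.txt}
After op 26 (git add c.txt): modified={a.txt, b.txt, d.txt} staged={c.txt, d.txt}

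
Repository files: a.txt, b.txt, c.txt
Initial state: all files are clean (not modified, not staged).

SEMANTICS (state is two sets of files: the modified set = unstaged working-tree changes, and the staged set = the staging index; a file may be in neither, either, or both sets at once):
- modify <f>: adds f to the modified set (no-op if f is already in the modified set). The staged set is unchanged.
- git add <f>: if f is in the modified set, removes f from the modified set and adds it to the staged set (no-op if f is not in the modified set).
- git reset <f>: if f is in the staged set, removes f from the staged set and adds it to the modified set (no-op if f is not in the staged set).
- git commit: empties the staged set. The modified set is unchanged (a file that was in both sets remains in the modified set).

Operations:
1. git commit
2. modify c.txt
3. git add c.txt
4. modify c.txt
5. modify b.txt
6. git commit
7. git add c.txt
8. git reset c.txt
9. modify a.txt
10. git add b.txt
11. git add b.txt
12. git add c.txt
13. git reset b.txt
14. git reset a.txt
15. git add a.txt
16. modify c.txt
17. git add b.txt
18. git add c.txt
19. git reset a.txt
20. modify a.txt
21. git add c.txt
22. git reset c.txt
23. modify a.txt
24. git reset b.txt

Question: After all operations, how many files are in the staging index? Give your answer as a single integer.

Answer: 0

Derivation:
After op 1 (git commit): modified={none} staged={none}
After op 2 (modify c.txt): modified={c.txt} staged={none}
After op 3 (git add c.txt): modified={none} staged={c.txt}
After op 4 (modify c.txt): modified={c.txt} staged={c.txt}
After op 5 (modify b.txt): modified={b.txt, c.txt} staged={c.txt}
After op 6 (git commit): modified={b.txt, c.txt} staged={none}
After op 7 (git add c.txt): modified={b.txt} staged={c.txt}
After op 8 (git reset c.txt): modified={b.txt, c.txt} staged={none}
After op 9 (modify a.txt): modified={a.txt, b.txt, c.txt} staged={none}
After op 10 (git add b.txt): modified={a.txt, c.txt} staged={b.txt}
After op 11 (git add b.txt): modified={a.txt, c.txt} staged={b.txt}
After op 12 (git add c.txt): modified={a.txt} staged={b.txt, c.txt}
After op 13 (git reset b.txt): modified={a.txt, b.txt} staged={c.txt}
After op 14 (git reset a.txt): modified={a.txt, b.txt} staged={c.txt}
After op 15 (git add a.txt): modified={b.txt} staged={a.txt, c.txt}
After op 16 (modify c.txt): modified={b.txt, c.txt} staged={a.txt, c.txt}
After op 17 (git add b.txt): modified={c.txt} staged={a.txt, b.txt, c.txt}
After op 18 (git add c.txt): modified={none} staged={a.txt, b.txt, c.txt}
After op 19 (git reset a.txt): modified={a.txt} staged={b.txt, c.txt}
After op 20 (modify a.txt): modified={a.txt} staged={b.txt, c.txt}
After op 21 (git add c.txt): modified={a.txt} staged={b.txt, c.txt}
After op 22 (git reset c.txt): modified={a.txt, c.txt} staged={b.txt}
After op 23 (modify a.txt): modified={a.txt, c.txt} staged={b.txt}
After op 24 (git reset b.txt): modified={a.txt, b.txt, c.txt} staged={none}
Final staged set: {none} -> count=0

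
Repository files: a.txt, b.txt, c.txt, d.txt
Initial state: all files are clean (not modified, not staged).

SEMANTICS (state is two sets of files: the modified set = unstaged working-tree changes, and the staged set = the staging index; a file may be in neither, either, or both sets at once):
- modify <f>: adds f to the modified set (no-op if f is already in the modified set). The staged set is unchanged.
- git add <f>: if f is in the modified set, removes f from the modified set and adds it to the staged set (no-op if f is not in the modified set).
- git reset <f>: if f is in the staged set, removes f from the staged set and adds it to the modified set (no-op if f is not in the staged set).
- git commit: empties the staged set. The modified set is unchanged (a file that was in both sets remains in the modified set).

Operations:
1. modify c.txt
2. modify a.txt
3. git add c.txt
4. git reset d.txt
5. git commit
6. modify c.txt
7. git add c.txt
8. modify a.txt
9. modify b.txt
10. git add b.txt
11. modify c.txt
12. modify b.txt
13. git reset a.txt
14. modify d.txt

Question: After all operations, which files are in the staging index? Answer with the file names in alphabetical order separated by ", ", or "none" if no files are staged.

Answer: b.txt, c.txt

Derivation:
After op 1 (modify c.txt): modified={c.txt} staged={none}
After op 2 (modify a.txt): modified={a.txt, c.txt} staged={none}
After op 3 (git add c.txt): modified={a.txt} staged={c.txt}
After op 4 (git reset d.txt): modified={a.txt} staged={c.txt}
After op 5 (git commit): modified={a.txt} staged={none}
After op 6 (modify c.txt): modified={a.txt, c.txt} staged={none}
After op 7 (git add c.txt): modified={a.txt} staged={c.txt}
After op 8 (modify a.txt): modified={a.txt} staged={c.txt}
After op 9 (modify b.txt): modified={a.txt, b.txt} staged={c.txt}
After op 10 (git add b.txt): modified={a.txt} staged={b.txt, c.txt}
After op 11 (modify c.txt): modified={a.txt, c.txt} staged={b.txt, c.txt}
After op 12 (modify b.txt): modified={a.txt, b.txt, c.txt} staged={b.txt, c.txt}
After op 13 (git reset a.txt): modified={a.txt, b.txt, c.txt} staged={b.txt, c.txt}
After op 14 (modify d.txt): modified={a.txt, b.txt, c.txt, d.txt} staged={b.txt, c.txt}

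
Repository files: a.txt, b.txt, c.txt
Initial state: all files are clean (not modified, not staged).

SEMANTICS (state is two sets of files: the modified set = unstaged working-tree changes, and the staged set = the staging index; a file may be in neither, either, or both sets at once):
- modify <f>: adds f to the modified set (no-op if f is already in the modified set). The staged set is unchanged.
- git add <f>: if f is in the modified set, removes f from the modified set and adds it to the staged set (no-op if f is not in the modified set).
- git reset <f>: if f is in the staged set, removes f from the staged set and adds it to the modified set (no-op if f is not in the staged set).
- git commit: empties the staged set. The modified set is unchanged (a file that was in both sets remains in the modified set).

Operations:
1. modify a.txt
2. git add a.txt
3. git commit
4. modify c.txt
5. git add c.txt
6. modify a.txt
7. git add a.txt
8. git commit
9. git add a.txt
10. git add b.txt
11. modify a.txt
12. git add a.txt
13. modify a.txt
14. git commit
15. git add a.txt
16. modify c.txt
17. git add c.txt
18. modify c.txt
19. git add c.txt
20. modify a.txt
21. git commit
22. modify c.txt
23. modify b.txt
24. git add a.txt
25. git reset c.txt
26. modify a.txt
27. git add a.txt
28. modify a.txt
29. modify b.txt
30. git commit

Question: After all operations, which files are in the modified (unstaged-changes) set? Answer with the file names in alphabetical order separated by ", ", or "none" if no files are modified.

After op 1 (modify a.txt): modified={a.txt} staged={none}
After op 2 (git add a.txt): modified={none} staged={a.txt}
After op 3 (git commit): modified={none} staged={none}
After op 4 (modify c.txt): modified={c.txt} staged={none}
After op 5 (git add c.txt): modified={none} staged={c.txt}
After op 6 (modify a.txt): modified={a.txt} staged={c.txt}
After op 7 (git add a.txt): modified={none} staged={a.txt, c.txt}
After op 8 (git commit): modified={none} staged={none}
After op 9 (git add a.txt): modified={none} staged={none}
After op 10 (git add b.txt): modified={none} staged={none}
After op 11 (modify a.txt): modified={a.txt} staged={none}
After op 12 (git add a.txt): modified={none} staged={a.txt}
After op 13 (modify a.txt): modified={a.txt} staged={a.txt}
After op 14 (git commit): modified={a.txt} staged={none}
After op 15 (git add a.txt): modified={none} staged={a.txt}
After op 16 (modify c.txt): modified={c.txt} staged={a.txt}
After op 17 (git add c.txt): modified={none} staged={a.txt, c.txt}
After op 18 (modify c.txt): modified={c.txt} staged={a.txt, c.txt}
After op 19 (git add c.txt): modified={none} staged={a.txt, c.txt}
After op 20 (modify a.txt): modified={a.txt} staged={a.txt, c.txt}
After op 21 (git commit): modified={a.txt} staged={none}
After op 22 (modify c.txt): modified={a.txt, c.txt} staged={none}
After op 23 (modify b.txt): modified={a.txt, b.txt, c.txt} staged={none}
After op 24 (git add a.txt): modified={b.txt, c.txt} staged={a.txt}
After op 25 (git reset c.txt): modified={b.txt, c.txt} staged={a.txt}
After op 26 (modify a.txt): modified={a.txt, b.txt, c.txt} staged={a.txt}
After op 27 (git add a.txt): modified={b.txt, c.txt} staged={a.txt}
After op 28 (modify a.txt): modified={a.txt, b.txt, c.txt} staged={a.txt}
After op 29 (modify b.txt): modified={a.txt, b.txt, c.txt} staged={a.txt}
After op 30 (git commit): modified={a.txt, b.txt, c.txt} staged={none}

Answer: a.txt, b.txt, c.txt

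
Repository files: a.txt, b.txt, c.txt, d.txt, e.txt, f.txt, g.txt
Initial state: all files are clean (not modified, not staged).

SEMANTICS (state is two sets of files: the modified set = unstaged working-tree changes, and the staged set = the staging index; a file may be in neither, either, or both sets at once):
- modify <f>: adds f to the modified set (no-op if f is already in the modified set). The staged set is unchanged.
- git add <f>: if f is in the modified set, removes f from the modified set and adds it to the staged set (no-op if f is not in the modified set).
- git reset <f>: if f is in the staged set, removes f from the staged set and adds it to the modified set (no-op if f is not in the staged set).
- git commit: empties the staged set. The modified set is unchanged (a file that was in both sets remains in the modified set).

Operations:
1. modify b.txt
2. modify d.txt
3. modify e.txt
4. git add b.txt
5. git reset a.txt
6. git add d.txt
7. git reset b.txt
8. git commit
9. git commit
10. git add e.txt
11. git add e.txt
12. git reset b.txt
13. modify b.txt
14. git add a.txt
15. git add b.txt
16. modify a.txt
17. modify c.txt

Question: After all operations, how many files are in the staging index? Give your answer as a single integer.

Answer: 2

Derivation:
After op 1 (modify b.txt): modified={b.txt} staged={none}
After op 2 (modify d.txt): modified={b.txt, d.txt} staged={none}
After op 3 (modify e.txt): modified={b.txt, d.txt, e.txt} staged={none}
After op 4 (git add b.txt): modified={d.txt, e.txt} staged={b.txt}
After op 5 (git reset a.txt): modified={d.txt, e.txt} staged={b.txt}
After op 6 (git add d.txt): modified={e.txt} staged={b.txt, d.txt}
After op 7 (git reset b.txt): modified={b.txt, e.txt} staged={d.txt}
After op 8 (git commit): modified={b.txt, e.txt} staged={none}
After op 9 (git commit): modified={b.txt, e.txt} staged={none}
After op 10 (git add e.txt): modified={b.txt} staged={e.txt}
After op 11 (git add e.txt): modified={b.txt} staged={e.txt}
After op 12 (git reset b.txt): modified={b.txt} staged={e.txt}
After op 13 (modify b.txt): modified={b.txt} staged={e.txt}
After op 14 (git add a.txt): modified={b.txt} staged={e.txt}
After op 15 (git add b.txt): modified={none} staged={b.txt, e.txt}
After op 16 (modify a.txt): modified={a.txt} staged={b.txt, e.txt}
After op 17 (modify c.txt): modified={a.txt, c.txt} staged={b.txt, e.txt}
Final staged set: {b.txt, e.txt} -> count=2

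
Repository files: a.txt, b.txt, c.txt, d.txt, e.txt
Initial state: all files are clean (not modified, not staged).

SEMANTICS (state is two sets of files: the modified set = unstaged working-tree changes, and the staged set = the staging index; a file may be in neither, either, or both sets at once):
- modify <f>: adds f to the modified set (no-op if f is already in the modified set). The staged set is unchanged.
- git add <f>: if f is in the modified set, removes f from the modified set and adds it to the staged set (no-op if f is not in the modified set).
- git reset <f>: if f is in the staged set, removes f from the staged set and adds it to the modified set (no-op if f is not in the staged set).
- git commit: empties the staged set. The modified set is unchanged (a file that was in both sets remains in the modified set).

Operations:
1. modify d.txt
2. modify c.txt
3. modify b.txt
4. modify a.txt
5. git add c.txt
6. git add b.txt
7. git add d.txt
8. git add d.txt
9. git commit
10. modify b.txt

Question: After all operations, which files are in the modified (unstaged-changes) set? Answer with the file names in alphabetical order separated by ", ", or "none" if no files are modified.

Answer: a.txt, b.txt

Derivation:
After op 1 (modify d.txt): modified={d.txt} staged={none}
After op 2 (modify c.txt): modified={c.txt, d.txt} staged={none}
After op 3 (modify b.txt): modified={b.txt, c.txt, d.txt} staged={none}
After op 4 (modify a.txt): modified={a.txt, b.txt, c.txt, d.txt} staged={none}
After op 5 (git add c.txt): modified={a.txt, b.txt, d.txt} staged={c.txt}
After op 6 (git add b.txt): modified={a.txt, d.txt} staged={b.txt, c.txt}
After op 7 (git add d.txt): modified={a.txt} staged={b.txt, c.txt, d.txt}
After op 8 (git add d.txt): modified={a.txt} staged={b.txt, c.txt, d.txt}
After op 9 (git commit): modified={a.txt} staged={none}
After op 10 (modify b.txt): modified={a.txt, b.txt} staged={none}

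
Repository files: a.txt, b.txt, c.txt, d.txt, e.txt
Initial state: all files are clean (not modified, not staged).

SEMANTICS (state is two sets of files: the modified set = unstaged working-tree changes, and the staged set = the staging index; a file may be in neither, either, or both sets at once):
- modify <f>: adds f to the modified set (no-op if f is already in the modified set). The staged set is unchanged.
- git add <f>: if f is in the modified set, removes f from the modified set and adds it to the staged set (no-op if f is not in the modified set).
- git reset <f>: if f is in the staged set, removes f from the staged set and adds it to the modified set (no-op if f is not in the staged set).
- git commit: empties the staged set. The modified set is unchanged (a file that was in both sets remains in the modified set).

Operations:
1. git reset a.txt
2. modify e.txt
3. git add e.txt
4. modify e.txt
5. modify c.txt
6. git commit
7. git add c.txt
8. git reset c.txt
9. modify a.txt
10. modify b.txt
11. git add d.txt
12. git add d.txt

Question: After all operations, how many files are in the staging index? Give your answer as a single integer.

After op 1 (git reset a.txt): modified={none} staged={none}
After op 2 (modify e.txt): modified={e.txt} staged={none}
After op 3 (git add e.txt): modified={none} staged={e.txt}
After op 4 (modify e.txt): modified={e.txt} staged={e.txt}
After op 5 (modify c.txt): modified={c.txt, e.txt} staged={e.txt}
After op 6 (git commit): modified={c.txt, e.txt} staged={none}
After op 7 (git add c.txt): modified={e.txt} staged={c.txt}
After op 8 (git reset c.txt): modified={c.txt, e.txt} staged={none}
After op 9 (modify a.txt): modified={a.txt, c.txt, e.txt} staged={none}
After op 10 (modify b.txt): modified={a.txt, b.txt, c.txt, e.txt} staged={none}
After op 11 (git add d.txt): modified={a.txt, b.txt, c.txt, e.txt} staged={none}
After op 12 (git add d.txt): modified={a.txt, b.txt, c.txt, e.txt} staged={none}
Final staged set: {none} -> count=0

Answer: 0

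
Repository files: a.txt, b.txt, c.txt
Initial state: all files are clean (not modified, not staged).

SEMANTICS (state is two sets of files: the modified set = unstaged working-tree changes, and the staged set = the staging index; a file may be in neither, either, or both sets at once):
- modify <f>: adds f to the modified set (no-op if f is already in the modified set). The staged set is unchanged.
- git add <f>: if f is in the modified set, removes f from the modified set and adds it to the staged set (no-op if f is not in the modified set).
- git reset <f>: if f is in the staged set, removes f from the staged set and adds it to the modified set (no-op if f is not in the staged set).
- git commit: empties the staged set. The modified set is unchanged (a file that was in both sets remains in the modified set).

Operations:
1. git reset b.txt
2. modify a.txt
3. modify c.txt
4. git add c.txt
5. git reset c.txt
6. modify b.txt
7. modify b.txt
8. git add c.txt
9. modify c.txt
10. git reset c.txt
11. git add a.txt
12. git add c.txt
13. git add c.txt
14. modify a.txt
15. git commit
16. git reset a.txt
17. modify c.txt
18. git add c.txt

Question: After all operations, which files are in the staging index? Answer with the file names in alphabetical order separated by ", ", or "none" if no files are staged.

Answer: c.txt

Derivation:
After op 1 (git reset b.txt): modified={none} staged={none}
After op 2 (modify a.txt): modified={a.txt} staged={none}
After op 3 (modify c.txt): modified={a.txt, c.txt} staged={none}
After op 4 (git add c.txt): modified={a.txt} staged={c.txt}
After op 5 (git reset c.txt): modified={a.txt, c.txt} staged={none}
After op 6 (modify b.txt): modified={a.txt, b.txt, c.txt} staged={none}
After op 7 (modify b.txt): modified={a.txt, b.txt, c.txt} staged={none}
After op 8 (git add c.txt): modified={a.txt, b.txt} staged={c.txt}
After op 9 (modify c.txt): modified={a.txt, b.txt, c.txt} staged={c.txt}
After op 10 (git reset c.txt): modified={a.txt, b.txt, c.txt} staged={none}
After op 11 (git add a.txt): modified={b.txt, c.txt} staged={a.txt}
After op 12 (git add c.txt): modified={b.txt} staged={a.txt, c.txt}
After op 13 (git add c.txt): modified={b.txt} staged={a.txt, c.txt}
After op 14 (modify a.txt): modified={a.txt, b.txt} staged={a.txt, c.txt}
After op 15 (git commit): modified={a.txt, b.txt} staged={none}
After op 16 (git reset a.txt): modified={a.txt, b.txt} staged={none}
After op 17 (modify c.txt): modified={a.txt, b.txt, c.txt} staged={none}
After op 18 (git add c.txt): modified={a.txt, b.txt} staged={c.txt}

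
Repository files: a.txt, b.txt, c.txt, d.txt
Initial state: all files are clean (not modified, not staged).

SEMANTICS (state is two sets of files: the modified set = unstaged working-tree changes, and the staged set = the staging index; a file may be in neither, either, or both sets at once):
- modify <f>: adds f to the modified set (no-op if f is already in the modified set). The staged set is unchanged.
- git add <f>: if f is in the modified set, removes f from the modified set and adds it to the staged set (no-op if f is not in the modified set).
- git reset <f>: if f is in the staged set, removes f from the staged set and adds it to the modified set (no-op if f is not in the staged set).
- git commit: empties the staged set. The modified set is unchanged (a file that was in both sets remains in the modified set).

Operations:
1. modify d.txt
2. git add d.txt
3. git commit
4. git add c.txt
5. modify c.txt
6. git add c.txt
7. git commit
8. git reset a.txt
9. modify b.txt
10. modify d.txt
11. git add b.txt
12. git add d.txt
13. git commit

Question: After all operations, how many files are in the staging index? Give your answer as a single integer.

After op 1 (modify d.txt): modified={d.txt} staged={none}
After op 2 (git add d.txt): modified={none} staged={d.txt}
After op 3 (git commit): modified={none} staged={none}
After op 4 (git add c.txt): modified={none} staged={none}
After op 5 (modify c.txt): modified={c.txt} staged={none}
After op 6 (git add c.txt): modified={none} staged={c.txt}
After op 7 (git commit): modified={none} staged={none}
After op 8 (git reset a.txt): modified={none} staged={none}
After op 9 (modify b.txt): modified={b.txt} staged={none}
After op 10 (modify d.txt): modified={b.txt, d.txt} staged={none}
After op 11 (git add b.txt): modified={d.txt} staged={b.txt}
After op 12 (git add d.txt): modified={none} staged={b.txt, d.txt}
After op 13 (git commit): modified={none} staged={none}
Final staged set: {none} -> count=0

Answer: 0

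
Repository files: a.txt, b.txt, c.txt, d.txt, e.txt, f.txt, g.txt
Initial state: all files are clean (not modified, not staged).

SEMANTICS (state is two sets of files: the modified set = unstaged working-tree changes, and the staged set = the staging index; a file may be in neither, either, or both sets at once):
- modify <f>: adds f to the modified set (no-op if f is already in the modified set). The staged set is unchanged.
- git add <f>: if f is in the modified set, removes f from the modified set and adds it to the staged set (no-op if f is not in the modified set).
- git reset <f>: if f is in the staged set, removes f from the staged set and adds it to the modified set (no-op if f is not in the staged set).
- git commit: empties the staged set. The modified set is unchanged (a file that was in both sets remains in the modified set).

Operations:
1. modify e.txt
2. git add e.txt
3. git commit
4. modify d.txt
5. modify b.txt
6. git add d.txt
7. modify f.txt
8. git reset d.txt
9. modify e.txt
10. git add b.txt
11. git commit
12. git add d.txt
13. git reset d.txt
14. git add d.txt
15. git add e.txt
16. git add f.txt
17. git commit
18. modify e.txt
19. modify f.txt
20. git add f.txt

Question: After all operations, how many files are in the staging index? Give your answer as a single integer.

Answer: 1

Derivation:
After op 1 (modify e.txt): modified={e.txt} staged={none}
After op 2 (git add e.txt): modified={none} staged={e.txt}
After op 3 (git commit): modified={none} staged={none}
After op 4 (modify d.txt): modified={d.txt} staged={none}
After op 5 (modify b.txt): modified={b.txt, d.txt} staged={none}
After op 6 (git add d.txt): modified={b.txt} staged={d.txt}
After op 7 (modify f.txt): modified={b.txt, f.txt} staged={d.txt}
After op 8 (git reset d.txt): modified={b.txt, d.txt, f.txt} staged={none}
After op 9 (modify e.txt): modified={b.txt, d.txt, e.txt, f.txt} staged={none}
After op 10 (git add b.txt): modified={d.txt, e.txt, f.txt} staged={b.txt}
After op 11 (git commit): modified={d.txt, e.txt, f.txt} staged={none}
After op 12 (git add d.txt): modified={e.txt, f.txt} staged={d.txt}
After op 13 (git reset d.txt): modified={d.txt, e.txt, f.txt} staged={none}
After op 14 (git add d.txt): modified={e.txt, f.txt} staged={d.txt}
After op 15 (git add e.txt): modified={f.txt} staged={d.txt, e.txt}
After op 16 (git add f.txt): modified={none} staged={d.txt, e.txt, f.txt}
After op 17 (git commit): modified={none} staged={none}
After op 18 (modify e.txt): modified={e.txt} staged={none}
After op 19 (modify f.txt): modified={e.txt, f.txt} staged={none}
After op 20 (git add f.txt): modified={e.txt} staged={f.txt}
Final staged set: {f.txt} -> count=1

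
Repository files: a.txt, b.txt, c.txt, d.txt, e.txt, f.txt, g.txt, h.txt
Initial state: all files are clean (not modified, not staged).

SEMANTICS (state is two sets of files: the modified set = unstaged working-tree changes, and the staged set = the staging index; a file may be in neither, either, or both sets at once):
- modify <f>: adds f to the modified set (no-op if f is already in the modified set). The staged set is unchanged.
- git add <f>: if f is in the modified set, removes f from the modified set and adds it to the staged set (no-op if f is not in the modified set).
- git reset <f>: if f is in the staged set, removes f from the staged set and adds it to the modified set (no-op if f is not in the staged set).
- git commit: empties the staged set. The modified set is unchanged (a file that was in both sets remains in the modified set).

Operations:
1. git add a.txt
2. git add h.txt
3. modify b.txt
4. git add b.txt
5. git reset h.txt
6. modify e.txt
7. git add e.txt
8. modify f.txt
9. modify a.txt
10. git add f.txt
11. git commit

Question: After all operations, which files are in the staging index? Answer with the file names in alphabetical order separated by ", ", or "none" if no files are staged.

After op 1 (git add a.txt): modified={none} staged={none}
After op 2 (git add h.txt): modified={none} staged={none}
After op 3 (modify b.txt): modified={b.txt} staged={none}
After op 4 (git add b.txt): modified={none} staged={b.txt}
After op 5 (git reset h.txt): modified={none} staged={b.txt}
After op 6 (modify e.txt): modified={e.txt} staged={b.txt}
After op 7 (git add e.txt): modified={none} staged={b.txt, e.txt}
After op 8 (modify f.txt): modified={f.txt} staged={b.txt, e.txt}
After op 9 (modify a.txt): modified={a.txt, f.txt} staged={b.txt, e.txt}
After op 10 (git add f.txt): modified={a.txt} staged={b.txt, e.txt, f.txt}
After op 11 (git commit): modified={a.txt} staged={none}

Answer: none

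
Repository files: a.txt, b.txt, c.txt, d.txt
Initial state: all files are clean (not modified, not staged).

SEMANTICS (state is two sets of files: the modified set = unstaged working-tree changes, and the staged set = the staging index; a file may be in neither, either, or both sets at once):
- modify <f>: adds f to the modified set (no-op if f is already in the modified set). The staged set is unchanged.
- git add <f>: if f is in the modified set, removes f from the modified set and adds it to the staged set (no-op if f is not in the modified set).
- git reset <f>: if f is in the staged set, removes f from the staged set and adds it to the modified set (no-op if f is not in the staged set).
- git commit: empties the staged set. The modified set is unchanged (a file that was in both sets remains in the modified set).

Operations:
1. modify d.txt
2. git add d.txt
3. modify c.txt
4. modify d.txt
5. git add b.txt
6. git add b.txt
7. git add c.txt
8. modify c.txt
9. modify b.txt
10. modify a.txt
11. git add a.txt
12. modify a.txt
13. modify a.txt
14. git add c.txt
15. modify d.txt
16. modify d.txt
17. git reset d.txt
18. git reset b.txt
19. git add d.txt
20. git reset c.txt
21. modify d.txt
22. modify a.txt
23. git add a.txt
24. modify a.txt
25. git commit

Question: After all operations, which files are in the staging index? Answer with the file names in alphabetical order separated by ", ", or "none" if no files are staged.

After op 1 (modify d.txt): modified={d.txt} staged={none}
After op 2 (git add d.txt): modified={none} staged={d.txt}
After op 3 (modify c.txt): modified={c.txt} staged={d.txt}
After op 4 (modify d.txt): modified={c.txt, d.txt} staged={d.txt}
After op 5 (git add b.txt): modified={c.txt, d.txt} staged={d.txt}
After op 6 (git add b.txt): modified={c.txt, d.txt} staged={d.txt}
After op 7 (git add c.txt): modified={d.txt} staged={c.txt, d.txt}
After op 8 (modify c.txt): modified={c.txt, d.txt} staged={c.txt, d.txt}
After op 9 (modify b.txt): modified={b.txt, c.txt, d.txt} staged={c.txt, d.txt}
After op 10 (modify a.txt): modified={a.txt, b.txt, c.txt, d.txt} staged={c.txt, d.txt}
After op 11 (git add a.txt): modified={b.txt, c.txt, d.txt} staged={a.txt, c.txt, d.txt}
After op 12 (modify a.txt): modified={a.txt, b.txt, c.txt, d.txt} staged={a.txt, c.txt, d.txt}
After op 13 (modify a.txt): modified={a.txt, b.txt, c.txt, d.txt} staged={a.txt, c.txt, d.txt}
After op 14 (git add c.txt): modified={a.txt, b.txt, d.txt} staged={a.txt, c.txt, d.txt}
After op 15 (modify d.txt): modified={a.txt, b.txt, d.txt} staged={a.txt, c.txt, d.txt}
After op 16 (modify d.txt): modified={a.txt, b.txt, d.txt} staged={a.txt, c.txt, d.txt}
After op 17 (git reset d.txt): modified={a.txt, b.txt, d.txt} staged={a.txt, c.txt}
After op 18 (git reset b.txt): modified={a.txt, b.txt, d.txt} staged={a.txt, c.txt}
After op 19 (git add d.txt): modified={a.txt, b.txt} staged={a.txt, c.txt, d.txt}
After op 20 (git reset c.txt): modified={a.txt, b.txt, c.txt} staged={a.txt, d.txt}
After op 21 (modify d.txt): modified={a.txt, b.txt, c.txt, d.txt} staged={a.txt, d.txt}
After op 22 (modify a.txt): modified={a.txt, b.txt, c.txt, d.txt} staged={a.txt, d.txt}
After op 23 (git add a.txt): modified={b.txt, c.txt, d.txt} staged={a.txt, d.txt}
After op 24 (modify a.txt): modified={a.txt, b.txt, c.txt, d.txt} staged={a.txt, d.txt}
After op 25 (git commit): modified={a.txt, b.txt, c.txt, d.txt} staged={none}

Answer: none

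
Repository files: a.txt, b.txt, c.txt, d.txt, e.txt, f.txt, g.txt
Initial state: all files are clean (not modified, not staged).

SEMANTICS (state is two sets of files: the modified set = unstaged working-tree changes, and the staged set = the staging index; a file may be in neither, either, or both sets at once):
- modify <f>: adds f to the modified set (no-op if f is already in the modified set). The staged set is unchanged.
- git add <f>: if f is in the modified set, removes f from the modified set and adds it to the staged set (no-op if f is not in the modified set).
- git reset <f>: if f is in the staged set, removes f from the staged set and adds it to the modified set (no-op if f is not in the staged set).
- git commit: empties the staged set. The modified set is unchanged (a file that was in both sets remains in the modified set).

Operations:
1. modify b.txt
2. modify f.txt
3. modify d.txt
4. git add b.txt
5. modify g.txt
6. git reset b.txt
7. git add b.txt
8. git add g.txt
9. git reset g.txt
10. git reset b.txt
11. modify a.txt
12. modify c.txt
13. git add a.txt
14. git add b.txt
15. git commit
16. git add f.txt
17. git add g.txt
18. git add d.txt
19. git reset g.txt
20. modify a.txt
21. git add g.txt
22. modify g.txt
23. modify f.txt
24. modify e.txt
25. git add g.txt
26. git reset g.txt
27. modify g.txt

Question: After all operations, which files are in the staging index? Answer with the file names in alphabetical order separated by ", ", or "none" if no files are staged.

Answer: d.txt, f.txt

Derivation:
After op 1 (modify b.txt): modified={b.txt} staged={none}
After op 2 (modify f.txt): modified={b.txt, f.txt} staged={none}
After op 3 (modify d.txt): modified={b.txt, d.txt, f.txt} staged={none}
After op 4 (git add b.txt): modified={d.txt, f.txt} staged={b.txt}
After op 5 (modify g.txt): modified={d.txt, f.txt, g.txt} staged={b.txt}
After op 6 (git reset b.txt): modified={b.txt, d.txt, f.txt, g.txt} staged={none}
After op 7 (git add b.txt): modified={d.txt, f.txt, g.txt} staged={b.txt}
After op 8 (git add g.txt): modified={d.txt, f.txt} staged={b.txt, g.txt}
After op 9 (git reset g.txt): modified={d.txt, f.txt, g.txt} staged={b.txt}
After op 10 (git reset b.txt): modified={b.txt, d.txt, f.txt, g.txt} staged={none}
After op 11 (modify a.txt): modified={a.txt, b.txt, d.txt, f.txt, g.txt} staged={none}
After op 12 (modify c.txt): modified={a.txt, b.txt, c.txt, d.txt, f.txt, g.txt} staged={none}
After op 13 (git add a.txt): modified={b.txt, c.txt, d.txt, f.txt, g.txt} staged={a.txt}
After op 14 (git add b.txt): modified={c.txt, d.txt, f.txt, g.txt} staged={a.txt, b.txt}
After op 15 (git commit): modified={c.txt, d.txt, f.txt, g.txt} staged={none}
After op 16 (git add f.txt): modified={c.txt, d.txt, g.txt} staged={f.txt}
After op 17 (git add g.txt): modified={c.txt, d.txt} staged={f.txt, g.txt}
After op 18 (git add d.txt): modified={c.txt} staged={d.txt, f.txt, g.txt}
After op 19 (git reset g.txt): modified={c.txt, g.txt} staged={d.txt, f.txt}
After op 20 (modify a.txt): modified={a.txt, c.txt, g.txt} staged={d.txt, f.txt}
After op 21 (git add g.txt): modified={a.txt, c.txt} staged={d.txt, f.txt, g.txt}
After op 22 (modify g.txt): modified={a.txt, c.txt, g.txt} staged={d.txt, f.txt, g.txt}
After op 23 (modify f.txt): modified={a.txt, c.txt, f.txt, g.txt} staged={d.txt, f.txt, g.txt}
After op 24 (modify e.txt): modified={a.txt, c.txt, e.txt, f.txt, g.txt} staged={d.txt, f.txt, g.txt}
After op 25 (git add g.txt): modified={a.txt, c.txt, e.txt, f.txt} staged={d.txt, f.txt, g.txt}
After op 26 (git reset g.txt): modified={a.txt, c.txt, e.txt, f.txt, g.txt} staged={d.txt, f.txt}
After op 27 (modify g.txt): modified={a.txt, c.txt, e.txt, f.txt, g.txt} staged={d.txt, f.txt}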